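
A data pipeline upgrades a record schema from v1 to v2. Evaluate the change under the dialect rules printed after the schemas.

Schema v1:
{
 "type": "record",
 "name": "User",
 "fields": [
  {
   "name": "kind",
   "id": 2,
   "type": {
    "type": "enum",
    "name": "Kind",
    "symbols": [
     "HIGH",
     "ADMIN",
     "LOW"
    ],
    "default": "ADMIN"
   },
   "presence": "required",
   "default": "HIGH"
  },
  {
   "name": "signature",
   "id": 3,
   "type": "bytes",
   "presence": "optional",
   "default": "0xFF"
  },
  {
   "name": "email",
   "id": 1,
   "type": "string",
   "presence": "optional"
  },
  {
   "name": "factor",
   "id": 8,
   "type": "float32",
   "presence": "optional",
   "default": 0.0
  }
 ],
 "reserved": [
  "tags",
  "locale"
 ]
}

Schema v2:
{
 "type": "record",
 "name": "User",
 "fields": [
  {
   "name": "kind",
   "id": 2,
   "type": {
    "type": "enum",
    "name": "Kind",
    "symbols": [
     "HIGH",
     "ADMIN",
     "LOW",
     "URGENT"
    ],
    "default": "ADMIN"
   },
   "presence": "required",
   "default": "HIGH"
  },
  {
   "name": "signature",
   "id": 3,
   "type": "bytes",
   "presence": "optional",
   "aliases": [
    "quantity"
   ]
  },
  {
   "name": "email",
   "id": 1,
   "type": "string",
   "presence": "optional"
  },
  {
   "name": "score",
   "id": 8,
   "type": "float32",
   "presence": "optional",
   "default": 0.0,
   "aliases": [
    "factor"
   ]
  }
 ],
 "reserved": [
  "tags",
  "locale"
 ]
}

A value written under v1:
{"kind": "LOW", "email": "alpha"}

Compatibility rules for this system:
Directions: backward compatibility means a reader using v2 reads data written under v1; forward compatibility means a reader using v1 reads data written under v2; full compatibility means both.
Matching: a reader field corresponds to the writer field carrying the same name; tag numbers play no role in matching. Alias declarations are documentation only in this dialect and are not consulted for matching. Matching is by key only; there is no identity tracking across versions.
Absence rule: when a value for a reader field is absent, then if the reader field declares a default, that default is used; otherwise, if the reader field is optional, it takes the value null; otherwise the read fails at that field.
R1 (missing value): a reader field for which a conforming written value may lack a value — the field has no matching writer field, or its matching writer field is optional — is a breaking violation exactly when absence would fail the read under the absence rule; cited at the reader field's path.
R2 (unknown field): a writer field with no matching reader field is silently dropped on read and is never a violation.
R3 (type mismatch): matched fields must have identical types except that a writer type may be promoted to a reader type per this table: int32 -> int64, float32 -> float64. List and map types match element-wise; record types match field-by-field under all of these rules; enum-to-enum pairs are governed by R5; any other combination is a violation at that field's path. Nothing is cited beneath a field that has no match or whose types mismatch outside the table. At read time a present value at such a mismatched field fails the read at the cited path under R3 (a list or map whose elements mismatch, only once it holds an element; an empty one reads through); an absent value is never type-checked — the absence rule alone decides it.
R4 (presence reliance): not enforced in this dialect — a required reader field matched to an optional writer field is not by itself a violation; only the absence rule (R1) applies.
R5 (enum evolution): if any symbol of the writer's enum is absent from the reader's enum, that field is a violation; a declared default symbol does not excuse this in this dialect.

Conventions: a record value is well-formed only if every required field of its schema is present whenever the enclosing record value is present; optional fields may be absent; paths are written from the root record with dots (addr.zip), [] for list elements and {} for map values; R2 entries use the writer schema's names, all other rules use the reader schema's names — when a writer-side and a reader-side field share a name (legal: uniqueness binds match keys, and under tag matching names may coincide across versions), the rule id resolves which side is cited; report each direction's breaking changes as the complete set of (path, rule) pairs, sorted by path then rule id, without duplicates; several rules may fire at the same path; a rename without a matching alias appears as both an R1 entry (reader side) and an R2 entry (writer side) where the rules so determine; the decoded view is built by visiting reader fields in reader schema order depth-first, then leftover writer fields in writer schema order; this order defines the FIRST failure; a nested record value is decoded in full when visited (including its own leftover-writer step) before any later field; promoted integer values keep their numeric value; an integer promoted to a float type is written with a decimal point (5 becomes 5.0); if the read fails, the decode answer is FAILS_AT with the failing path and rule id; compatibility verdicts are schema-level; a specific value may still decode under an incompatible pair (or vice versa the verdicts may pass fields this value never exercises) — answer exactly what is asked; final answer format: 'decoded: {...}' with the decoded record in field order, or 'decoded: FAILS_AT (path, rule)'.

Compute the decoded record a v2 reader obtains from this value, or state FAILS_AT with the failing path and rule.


each type pair in User: writer, then reader
decoding the User value with the v2 reader:
  kind := "LOW"
  signature := null (absent, optional -> null)
  email := "alpha"
  score := 0.0 (absent -> default)
  => decoded: {"kind": "LOW", "signature": null, "email": "alpha", "score": 0.0}
the rest of the User diff is inert for this question:
  enum Kind (field kind in record User): symbol URGENT added -> matters for User compatibility verdicts, not for this value's decode

decoded: {"kind": "LOW", "signature": null, "email": "alpha", "score": 0.0}


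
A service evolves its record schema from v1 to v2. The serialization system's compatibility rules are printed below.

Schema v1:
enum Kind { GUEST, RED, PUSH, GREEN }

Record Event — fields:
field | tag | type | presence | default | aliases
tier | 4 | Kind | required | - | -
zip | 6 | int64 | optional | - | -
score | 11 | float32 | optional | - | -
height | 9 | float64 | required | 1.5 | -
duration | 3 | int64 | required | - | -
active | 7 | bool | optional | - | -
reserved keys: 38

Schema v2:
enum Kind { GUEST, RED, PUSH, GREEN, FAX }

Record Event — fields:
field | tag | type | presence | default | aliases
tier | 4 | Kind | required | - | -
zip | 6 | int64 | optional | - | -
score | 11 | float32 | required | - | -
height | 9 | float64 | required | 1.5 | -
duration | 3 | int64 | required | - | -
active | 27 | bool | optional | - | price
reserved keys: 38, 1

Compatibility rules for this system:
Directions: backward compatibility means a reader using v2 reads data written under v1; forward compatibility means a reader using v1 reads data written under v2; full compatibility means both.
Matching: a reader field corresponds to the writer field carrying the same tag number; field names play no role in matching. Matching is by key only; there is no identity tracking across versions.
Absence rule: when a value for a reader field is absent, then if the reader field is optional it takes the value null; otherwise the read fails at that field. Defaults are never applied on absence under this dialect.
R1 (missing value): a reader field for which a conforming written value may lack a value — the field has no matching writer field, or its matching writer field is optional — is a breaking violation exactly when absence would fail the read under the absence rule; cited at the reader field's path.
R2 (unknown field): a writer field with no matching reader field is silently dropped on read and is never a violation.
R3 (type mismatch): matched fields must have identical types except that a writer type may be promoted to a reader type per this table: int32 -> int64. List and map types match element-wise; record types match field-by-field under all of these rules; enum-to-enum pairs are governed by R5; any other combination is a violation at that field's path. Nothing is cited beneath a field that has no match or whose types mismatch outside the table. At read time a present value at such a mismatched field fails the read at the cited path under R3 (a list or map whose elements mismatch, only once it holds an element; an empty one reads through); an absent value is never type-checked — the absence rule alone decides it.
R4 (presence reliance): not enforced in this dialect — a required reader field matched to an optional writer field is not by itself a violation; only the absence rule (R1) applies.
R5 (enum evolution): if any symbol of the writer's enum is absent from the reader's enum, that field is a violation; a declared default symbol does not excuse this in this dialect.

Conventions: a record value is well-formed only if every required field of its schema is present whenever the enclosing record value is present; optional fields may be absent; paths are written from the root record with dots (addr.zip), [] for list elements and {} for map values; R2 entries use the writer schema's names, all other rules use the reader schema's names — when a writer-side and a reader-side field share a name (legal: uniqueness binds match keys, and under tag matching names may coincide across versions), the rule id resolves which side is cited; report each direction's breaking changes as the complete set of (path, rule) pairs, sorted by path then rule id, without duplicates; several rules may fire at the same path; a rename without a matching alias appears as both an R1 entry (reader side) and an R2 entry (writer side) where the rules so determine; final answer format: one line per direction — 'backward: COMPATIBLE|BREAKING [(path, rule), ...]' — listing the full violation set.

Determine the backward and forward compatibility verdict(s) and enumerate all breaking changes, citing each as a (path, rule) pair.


the writer's type comes first in each Event pair
backward on Event — v2 reading data written by v1:
  Kind -> Kind, writer required: tier aligns to tier
  int64 -> int64, writer optional: zip aligns to zip
  float32 -> float32, writer optional: score aligns to score
  float64 -> float64, writer required: height aligns to height
  int64 -> int64, writer required: duration aligns to duration
  active has no writer counterpart
  writer active: unknown to reader
  breaking: (score, R1)
  backward on Event therefore BREAKING (1)
forward on Event — v1 reading data written by v2:
  Kind -> Kind, writer required: tier aligns to tier
  int64 -> int64, writer optional: zip aligns to zip
  float32 -> float32, writer required: score aligns to score
  float64 -> float64, writer required: height aligns to height
  int64 -> int64, writer required: duration aligns to duration
  active has no writer counterpart
  writer active: unknown to reader
  breaking: (tier, R5)
  forward on Event therefore BREAKING (1)

backward: BREAKING [(score, R1)]; forward: BREAKING [(tier, R5)]


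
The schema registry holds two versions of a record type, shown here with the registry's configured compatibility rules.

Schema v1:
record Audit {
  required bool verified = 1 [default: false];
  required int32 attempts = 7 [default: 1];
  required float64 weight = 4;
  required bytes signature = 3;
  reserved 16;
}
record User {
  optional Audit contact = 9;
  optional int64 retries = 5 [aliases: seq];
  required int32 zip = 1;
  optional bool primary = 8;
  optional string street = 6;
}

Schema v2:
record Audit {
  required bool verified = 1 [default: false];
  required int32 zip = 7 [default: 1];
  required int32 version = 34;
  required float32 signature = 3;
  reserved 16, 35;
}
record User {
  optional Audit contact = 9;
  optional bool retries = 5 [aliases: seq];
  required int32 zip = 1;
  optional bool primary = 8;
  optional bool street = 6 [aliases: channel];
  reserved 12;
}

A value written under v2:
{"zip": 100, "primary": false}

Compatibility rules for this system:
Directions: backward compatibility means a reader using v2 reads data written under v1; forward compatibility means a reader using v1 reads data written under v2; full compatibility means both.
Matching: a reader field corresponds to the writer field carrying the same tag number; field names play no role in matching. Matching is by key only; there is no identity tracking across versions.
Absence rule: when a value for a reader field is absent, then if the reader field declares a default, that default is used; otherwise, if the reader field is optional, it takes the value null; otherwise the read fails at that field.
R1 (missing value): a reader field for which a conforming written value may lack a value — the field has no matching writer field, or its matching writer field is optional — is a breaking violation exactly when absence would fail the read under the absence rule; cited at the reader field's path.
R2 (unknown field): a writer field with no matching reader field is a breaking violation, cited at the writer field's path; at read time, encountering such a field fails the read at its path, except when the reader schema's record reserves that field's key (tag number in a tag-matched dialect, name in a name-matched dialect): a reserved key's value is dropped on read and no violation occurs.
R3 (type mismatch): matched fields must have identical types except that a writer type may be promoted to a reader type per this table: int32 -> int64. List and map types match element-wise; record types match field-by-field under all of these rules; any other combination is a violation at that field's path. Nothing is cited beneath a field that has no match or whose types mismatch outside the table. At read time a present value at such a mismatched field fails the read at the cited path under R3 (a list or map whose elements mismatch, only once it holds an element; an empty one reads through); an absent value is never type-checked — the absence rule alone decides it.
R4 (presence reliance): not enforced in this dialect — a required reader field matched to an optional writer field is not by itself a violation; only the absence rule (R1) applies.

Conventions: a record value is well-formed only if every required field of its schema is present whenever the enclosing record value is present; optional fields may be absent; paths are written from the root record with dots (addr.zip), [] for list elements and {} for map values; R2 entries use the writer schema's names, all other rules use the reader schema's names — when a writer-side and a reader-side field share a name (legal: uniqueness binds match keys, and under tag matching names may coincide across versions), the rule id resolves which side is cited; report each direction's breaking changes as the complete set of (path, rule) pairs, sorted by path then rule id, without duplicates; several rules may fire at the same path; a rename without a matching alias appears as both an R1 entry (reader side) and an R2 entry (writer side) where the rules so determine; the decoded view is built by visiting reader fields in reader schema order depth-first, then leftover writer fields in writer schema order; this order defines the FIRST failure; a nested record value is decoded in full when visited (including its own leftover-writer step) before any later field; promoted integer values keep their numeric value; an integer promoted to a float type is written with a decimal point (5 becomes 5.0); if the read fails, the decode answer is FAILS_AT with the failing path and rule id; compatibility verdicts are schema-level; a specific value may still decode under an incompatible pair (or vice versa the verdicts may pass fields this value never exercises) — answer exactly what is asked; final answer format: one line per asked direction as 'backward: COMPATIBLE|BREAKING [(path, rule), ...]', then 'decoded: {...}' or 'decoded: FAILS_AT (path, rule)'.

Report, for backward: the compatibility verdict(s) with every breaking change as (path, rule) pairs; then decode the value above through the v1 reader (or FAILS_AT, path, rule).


in User below, arrows point writer -> reader
backward pass over User, reader schema v2, writer schema v1:
  contact: paired with writer contact (Audit -> Audit; writer optional)
  retries: paired with writer retries (int64 -> bool; writer optional)
  zip: paired with writer zip (int32 -> int32; writer required)
  primary: paired with writer primary (bool -> bool; writer optional)
  street: paired with writer street (string -> bool; writer optional)
  contact.verified: paired with writer contact.verified (bool -> bool; writer required)
  contact.zip: paired with writer contact.attempts (int32 -> int32; writer required)
  contact.version: no writer-side match
  contact.signature: paired with writer contact.signature (bytes -> float32; writer required)
  writer field contact.weight has no reader counterpart
  rule R3 violated at contact.signature
  rule R1 violated at contact.version
  rule R2 violated at contact.weight
  rule R3 violated at retries
  rule R3 violated at street
  => backward: BREAKING (5)
decoding the User value with the v1 reader:
  contact := null (absent, optional -> null)
  retries := null (absent, optional -> null)
  zip := 100
  primary := false
  street := null (absent, optional -> null)
  => decoded: {"contact": null, "retries": null, "zip": 100, "primary": false, "street": null}
the rest of the User diff is inert for this question:
  renamed field attempts to zip in record Audit -> no rule fires on it in User's dialect; the asked verdict holds

backward: BREAKING [(contact.signature, R3), (contact.version, R1), (contact.weight, R2), (retries, R3), (street, R3)]; decoded: {"contact": null, "retries": null, "zip": 100, "primary": false, "street": null}


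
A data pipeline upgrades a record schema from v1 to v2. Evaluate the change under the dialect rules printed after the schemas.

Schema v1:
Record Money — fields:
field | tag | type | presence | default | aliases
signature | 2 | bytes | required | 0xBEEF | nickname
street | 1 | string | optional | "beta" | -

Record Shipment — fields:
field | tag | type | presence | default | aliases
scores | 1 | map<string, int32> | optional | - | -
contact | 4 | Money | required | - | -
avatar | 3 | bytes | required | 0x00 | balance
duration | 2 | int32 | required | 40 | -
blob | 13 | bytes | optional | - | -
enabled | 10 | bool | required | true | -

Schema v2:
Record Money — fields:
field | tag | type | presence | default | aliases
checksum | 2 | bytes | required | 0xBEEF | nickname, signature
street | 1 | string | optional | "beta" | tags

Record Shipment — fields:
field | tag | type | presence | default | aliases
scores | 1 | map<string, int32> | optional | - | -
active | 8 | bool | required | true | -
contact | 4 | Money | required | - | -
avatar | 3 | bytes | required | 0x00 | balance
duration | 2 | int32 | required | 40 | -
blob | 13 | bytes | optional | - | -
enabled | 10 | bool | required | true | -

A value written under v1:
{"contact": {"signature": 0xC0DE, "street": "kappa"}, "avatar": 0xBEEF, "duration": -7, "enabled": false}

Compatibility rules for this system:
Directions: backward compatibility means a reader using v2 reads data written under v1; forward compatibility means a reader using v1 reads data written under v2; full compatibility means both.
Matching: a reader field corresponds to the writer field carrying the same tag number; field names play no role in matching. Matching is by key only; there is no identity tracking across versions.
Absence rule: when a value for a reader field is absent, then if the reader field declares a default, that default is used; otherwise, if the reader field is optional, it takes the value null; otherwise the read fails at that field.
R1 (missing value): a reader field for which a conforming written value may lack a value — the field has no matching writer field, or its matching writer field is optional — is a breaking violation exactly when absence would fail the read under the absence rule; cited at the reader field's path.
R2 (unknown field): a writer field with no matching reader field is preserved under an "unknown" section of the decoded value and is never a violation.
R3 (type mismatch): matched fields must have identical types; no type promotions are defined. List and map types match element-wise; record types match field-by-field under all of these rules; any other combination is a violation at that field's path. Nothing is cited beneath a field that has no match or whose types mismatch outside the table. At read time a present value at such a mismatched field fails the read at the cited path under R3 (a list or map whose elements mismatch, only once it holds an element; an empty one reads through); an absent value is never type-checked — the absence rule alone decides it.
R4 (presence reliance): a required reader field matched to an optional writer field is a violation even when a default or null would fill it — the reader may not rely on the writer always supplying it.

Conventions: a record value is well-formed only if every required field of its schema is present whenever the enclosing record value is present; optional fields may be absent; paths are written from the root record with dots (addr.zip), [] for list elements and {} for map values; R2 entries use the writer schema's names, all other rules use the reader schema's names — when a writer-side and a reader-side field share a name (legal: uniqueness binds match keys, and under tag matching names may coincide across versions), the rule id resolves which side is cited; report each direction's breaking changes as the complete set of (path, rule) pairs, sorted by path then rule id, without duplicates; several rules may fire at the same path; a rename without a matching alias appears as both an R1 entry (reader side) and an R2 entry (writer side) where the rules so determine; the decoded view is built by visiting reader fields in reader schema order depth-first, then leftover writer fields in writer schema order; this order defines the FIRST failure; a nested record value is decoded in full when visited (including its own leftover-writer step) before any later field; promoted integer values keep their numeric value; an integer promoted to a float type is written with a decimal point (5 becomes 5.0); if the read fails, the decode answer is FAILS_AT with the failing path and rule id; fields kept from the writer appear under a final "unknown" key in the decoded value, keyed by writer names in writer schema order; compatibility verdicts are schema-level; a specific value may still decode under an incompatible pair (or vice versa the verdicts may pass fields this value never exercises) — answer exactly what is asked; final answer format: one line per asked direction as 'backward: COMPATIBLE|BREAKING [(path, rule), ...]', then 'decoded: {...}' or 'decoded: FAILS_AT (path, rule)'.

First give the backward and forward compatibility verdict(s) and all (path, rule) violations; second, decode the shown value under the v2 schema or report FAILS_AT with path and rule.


backward: COMPATIBLE []; forward: COMPATIBLE []; decoded: {"scores": null, "active": true, "contact": {"checksum": 0xC0DE, "street": "kappa"}, "avatar": 0xBEEF, "duration": -7, "blob": null, "enabled": false}

the writer's type comes first in each Shipment pair
backward pass over Shipment, reader schema v2, writer schema v1:
  scores <- scores (map<string, int32> -> map<string, int32>, writer optional)
  no writer field matches reader active
  contact <- contact (Money -> Money, writer required)
  avatar <- avatar (bytes -> bytes, writer required)
  duration <- duration (int32 -> int32, writer required)
  blob <- blob (bytes -> bytes, writer optional)
  enabled <- enabled (bool -> bool, writer required)
  contact.checksum <- contact.signature (bytes -> bytes, writer required)
  contact.street <- contact.street (string -> string, writer optional)
  => backward verdict for Shipment: COMPATIBLE, no violations
forward pass over Shipment, reader schema v1, writer schema v2:
  scores <- scores (map<string, int32> -> map<string, int32>, writer optional)
  contact <- contact (Money -> Money, writer required)
  avatar <- avatar (bytes -> bytes, writer required)
  duration <- duration (int32 -> int32, writer required)
  blob <- blob (bytes -> bytes, writer optional)
  enabled <- enabled (bool -> bool, writer required)
  leftover writer field: active
  contact.signature <- contact.checksum (bytes -> bytes, writer required)
  contact.street <- contact.street (string -> string, writer optional)
  => forward verdict for Shipment: COMPATIBLE, no violations
decode walk for Shipment under reader schema v2:
  scores := null (not supplied -> null)
  active := true (no value, default fills)
  contact.checksum := 0xC0DE (from writer signature)
  contact.street := "kappa"
  avatar := 0xBEEF
  duration := -7
  blob := null (not supplied -> null)
  enabled := false
  => decoded: {"scores": null, "active": true, "contact": {"checksum": 0xC0DE, "street": "kappa"}, "avatar": 0xBEEF, "duration": -7, "blob": null, "enabled": false}


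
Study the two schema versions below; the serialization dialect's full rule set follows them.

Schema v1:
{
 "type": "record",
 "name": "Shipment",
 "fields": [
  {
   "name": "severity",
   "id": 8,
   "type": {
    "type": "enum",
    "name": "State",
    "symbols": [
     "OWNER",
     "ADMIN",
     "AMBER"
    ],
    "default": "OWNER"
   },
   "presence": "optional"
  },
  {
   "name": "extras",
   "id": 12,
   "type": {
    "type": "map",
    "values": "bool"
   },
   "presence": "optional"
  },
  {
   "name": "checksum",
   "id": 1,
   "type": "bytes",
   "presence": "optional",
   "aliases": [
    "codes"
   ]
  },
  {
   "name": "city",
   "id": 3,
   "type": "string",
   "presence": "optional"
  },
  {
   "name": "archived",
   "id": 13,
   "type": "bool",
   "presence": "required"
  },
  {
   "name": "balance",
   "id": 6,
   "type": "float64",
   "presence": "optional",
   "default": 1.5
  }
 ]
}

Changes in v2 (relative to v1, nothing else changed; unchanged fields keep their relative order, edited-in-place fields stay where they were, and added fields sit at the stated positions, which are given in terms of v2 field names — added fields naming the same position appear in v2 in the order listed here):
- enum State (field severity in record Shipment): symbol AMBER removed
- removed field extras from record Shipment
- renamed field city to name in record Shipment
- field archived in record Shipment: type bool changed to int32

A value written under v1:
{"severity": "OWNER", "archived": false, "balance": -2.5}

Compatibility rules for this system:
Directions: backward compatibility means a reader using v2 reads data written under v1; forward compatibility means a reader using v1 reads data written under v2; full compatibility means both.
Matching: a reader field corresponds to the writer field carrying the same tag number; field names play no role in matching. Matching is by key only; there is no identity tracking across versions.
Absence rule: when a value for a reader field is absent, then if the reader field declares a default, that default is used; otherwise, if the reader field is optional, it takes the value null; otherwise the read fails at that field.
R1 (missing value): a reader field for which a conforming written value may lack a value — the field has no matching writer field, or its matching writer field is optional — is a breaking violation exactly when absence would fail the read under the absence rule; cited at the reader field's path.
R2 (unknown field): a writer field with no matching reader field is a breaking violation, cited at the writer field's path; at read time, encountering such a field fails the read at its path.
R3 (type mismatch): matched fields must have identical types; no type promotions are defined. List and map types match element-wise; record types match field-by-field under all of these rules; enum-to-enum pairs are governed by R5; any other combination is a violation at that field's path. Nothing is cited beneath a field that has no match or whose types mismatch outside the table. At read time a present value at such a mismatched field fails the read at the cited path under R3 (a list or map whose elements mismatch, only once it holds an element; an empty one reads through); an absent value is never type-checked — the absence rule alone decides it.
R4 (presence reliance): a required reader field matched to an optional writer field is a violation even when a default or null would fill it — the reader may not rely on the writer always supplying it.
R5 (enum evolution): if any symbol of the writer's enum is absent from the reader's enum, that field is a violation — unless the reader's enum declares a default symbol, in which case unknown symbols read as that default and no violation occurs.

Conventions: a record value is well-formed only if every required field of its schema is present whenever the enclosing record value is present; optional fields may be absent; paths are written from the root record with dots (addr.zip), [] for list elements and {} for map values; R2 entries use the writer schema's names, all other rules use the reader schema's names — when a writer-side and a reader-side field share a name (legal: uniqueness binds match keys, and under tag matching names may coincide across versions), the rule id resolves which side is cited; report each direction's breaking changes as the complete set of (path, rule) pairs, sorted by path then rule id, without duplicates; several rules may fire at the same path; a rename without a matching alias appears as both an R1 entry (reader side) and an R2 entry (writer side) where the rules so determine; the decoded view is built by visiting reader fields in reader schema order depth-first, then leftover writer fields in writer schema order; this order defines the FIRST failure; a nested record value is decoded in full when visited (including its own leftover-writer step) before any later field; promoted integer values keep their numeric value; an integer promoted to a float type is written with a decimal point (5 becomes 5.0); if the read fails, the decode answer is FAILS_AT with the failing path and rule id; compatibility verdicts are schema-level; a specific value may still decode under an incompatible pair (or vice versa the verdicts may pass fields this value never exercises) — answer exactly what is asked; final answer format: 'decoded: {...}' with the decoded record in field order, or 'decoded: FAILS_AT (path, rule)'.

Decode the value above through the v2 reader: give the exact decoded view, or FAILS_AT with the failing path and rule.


decoded: FAILS_AT (archived, R3)

in Shipment below, arrows point writer -> reader
decode walk for Shipment under reader schema v2:
  severity := "OWNER"
  checksum := null (not supplied -> null)
  name := null (not supplied -> null)
  read fails at archived under R3
  => FAILS_AT (archived, R3)
the rest of the Shipment diff is inert for this question:
  enum State (field severity in record Shipment): symbol AMBER removed -> inert under this dialect — no rule fires on Shipment and the result does not move
  removed field extras from record Shipment -> changes Shipment's schema-level verdicts only — the decode of this value is the same
  renamed field city to name in record Shipment -> inert under this dialect — no rule fires on Shipment and the result does not move


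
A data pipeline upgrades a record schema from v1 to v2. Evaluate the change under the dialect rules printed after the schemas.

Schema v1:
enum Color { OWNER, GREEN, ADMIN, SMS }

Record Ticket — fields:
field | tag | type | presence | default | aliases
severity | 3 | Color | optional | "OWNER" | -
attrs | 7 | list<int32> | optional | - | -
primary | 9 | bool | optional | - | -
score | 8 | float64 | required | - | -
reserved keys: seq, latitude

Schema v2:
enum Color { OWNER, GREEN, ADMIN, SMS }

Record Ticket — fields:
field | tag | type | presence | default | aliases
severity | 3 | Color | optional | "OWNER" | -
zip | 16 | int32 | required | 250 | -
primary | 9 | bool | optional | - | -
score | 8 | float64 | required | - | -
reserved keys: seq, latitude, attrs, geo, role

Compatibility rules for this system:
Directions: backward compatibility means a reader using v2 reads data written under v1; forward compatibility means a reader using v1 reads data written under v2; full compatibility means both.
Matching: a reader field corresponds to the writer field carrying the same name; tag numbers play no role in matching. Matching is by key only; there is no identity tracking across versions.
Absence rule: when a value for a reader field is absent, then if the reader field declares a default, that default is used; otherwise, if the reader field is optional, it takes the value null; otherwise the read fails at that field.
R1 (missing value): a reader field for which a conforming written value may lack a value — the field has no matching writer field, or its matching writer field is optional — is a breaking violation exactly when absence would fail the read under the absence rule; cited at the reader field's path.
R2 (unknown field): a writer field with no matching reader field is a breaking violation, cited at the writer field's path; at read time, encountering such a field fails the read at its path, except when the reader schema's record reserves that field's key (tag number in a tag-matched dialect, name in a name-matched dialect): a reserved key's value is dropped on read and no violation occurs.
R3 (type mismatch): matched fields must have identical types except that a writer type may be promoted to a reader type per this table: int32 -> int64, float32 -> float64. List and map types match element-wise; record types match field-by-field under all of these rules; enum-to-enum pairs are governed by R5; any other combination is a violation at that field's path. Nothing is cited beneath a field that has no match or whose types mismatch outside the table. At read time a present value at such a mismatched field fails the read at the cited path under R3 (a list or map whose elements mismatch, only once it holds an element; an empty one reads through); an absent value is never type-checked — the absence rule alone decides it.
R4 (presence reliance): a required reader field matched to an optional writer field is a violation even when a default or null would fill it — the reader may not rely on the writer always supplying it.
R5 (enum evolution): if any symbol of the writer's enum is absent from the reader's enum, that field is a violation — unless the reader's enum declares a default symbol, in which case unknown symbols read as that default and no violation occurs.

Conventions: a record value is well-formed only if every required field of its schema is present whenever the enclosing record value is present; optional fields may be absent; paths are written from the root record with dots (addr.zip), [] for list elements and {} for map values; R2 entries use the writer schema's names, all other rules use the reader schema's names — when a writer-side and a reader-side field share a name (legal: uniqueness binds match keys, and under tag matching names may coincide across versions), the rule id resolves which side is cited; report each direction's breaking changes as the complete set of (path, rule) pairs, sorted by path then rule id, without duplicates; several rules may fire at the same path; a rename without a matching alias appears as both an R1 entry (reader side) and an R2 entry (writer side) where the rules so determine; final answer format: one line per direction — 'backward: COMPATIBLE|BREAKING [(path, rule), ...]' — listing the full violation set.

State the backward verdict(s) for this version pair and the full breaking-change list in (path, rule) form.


backward: COMPATIBLE []

in Ticket below, arrows point writer -> reader
backward on Ticket — v2 reading data written by v1:
  writer optional, Color -> Color: reader severity maps from writer severity
  zip: no writer-side match
  writer optional, bool -> bool: reader primary maps from writer primary
  writer required, float64 -> float64: reader score maps from writer score
  attrs (writer side), unknown to reader
  nothing fires on Ticket: backward is COMPATIBLE
ruling out the remaining Ticket differences:
  added field zip to record Ticket: required int32, tag 16, default 250 (in v2 it sits immediately before primary) -> its effect on Ticket is confined to the forward direction, not asked
  removed field attrs from record Ticket (its key "attrs" joins the reserved list) -> triggers nothing under Ticket's printed rules — same verdict


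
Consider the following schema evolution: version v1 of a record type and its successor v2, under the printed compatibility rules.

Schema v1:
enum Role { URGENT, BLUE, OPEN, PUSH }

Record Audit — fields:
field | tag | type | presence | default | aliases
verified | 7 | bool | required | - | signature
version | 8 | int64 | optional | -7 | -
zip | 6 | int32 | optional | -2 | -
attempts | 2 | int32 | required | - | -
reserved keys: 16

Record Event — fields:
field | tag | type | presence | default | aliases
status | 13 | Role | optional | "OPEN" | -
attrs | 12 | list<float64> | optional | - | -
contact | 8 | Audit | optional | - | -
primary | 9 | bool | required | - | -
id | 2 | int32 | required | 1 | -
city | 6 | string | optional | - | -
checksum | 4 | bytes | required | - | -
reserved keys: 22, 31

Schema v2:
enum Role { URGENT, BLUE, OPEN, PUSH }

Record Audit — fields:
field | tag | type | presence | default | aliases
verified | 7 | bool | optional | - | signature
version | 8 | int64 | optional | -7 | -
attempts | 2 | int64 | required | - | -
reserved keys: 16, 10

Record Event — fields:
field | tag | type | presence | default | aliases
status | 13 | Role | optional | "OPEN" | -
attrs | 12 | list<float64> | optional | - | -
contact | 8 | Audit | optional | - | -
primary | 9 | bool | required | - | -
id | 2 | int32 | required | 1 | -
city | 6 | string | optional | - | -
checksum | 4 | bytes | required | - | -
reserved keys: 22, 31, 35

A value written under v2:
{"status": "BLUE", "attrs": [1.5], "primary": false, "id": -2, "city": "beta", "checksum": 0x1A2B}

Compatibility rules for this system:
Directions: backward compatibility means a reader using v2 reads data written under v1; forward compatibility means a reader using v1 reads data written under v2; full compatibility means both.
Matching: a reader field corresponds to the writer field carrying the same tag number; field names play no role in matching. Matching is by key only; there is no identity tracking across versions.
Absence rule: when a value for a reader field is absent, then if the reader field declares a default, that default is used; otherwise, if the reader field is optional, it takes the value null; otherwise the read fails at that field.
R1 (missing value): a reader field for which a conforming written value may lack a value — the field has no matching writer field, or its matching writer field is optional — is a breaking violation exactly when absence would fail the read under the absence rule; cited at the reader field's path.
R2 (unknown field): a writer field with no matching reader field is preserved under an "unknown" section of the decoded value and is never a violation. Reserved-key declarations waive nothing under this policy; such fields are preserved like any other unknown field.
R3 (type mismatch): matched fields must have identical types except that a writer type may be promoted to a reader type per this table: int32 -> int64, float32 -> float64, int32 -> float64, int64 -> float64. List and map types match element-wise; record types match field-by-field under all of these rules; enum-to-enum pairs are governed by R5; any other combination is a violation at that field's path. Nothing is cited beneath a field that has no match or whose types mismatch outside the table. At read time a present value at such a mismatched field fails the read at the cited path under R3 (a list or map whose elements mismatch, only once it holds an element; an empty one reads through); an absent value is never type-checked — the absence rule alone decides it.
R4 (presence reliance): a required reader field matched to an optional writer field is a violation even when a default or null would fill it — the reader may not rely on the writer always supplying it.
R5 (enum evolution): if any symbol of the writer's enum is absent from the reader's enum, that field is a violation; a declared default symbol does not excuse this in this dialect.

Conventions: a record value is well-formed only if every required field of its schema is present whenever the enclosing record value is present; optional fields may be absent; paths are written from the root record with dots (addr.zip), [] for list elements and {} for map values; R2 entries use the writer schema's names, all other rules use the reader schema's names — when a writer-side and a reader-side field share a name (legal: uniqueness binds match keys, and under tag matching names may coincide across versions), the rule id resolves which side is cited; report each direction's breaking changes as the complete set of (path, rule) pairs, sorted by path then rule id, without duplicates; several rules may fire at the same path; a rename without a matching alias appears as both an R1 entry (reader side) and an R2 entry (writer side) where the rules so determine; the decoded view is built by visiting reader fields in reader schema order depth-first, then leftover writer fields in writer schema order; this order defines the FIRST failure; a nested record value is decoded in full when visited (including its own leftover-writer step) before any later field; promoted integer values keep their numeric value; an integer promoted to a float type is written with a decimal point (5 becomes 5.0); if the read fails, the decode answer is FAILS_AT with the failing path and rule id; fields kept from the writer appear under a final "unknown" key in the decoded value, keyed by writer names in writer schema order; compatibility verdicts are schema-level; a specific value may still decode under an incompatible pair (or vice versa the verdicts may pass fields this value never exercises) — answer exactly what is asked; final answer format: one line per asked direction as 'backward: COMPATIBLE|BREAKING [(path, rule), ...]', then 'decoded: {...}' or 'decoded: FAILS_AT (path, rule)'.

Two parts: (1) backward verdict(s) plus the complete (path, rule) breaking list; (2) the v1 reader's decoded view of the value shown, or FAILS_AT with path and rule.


each type pair in Event: writer, then reader
backward on Event — v2 reading data written by v1:
  status <- status (Role -> Role, writer optional)
  attrs <- attrs (list<float64> -> list<float64>, writer optional)
  contact <- contact (Audit -> Audit, writer optional)
  primary <- primary (bool -> bool, writer required)
  id <- id (int32 -> int32, writer required)
  city <- city (string -> string, writer optional)
  checksum <- checksum (bytes -> bytes, writer required)
  contact.verified <- contact.verified (bool -> bool, writer required)
  contact.version <- contact.version (int64 -> int64, writer optional)
  contact.attempts <- contact.attempts (int32 -> int64, writer required)
  writer contact.zip: unknown to reader
  nothing fires on Event: backward is COMPATIBLE
decoding the Event value with the v1 reader:
  status := "BLUE"
  attrs := [1.5]
  contact := null (absent, optional -> null)
  primary := false
  id := -2
  city := "beta"
  checksum := 0x1A2B
  => decoded: {"status": "BLUE", "attrs": [1.5], "contact": null, "primary": false, "id": -2, "city": "beta", "checksum": 0x1A2B}
the rest of the Event diff is inert for this question:
  removed field zip from record Audit -> fires no rule on Event, leaving the asked answer as it is
  field attempts in record Audit: type int32 changed to int64 -> affects forward compatibility only, which is not asked
  field verified in record Audit: required changed to optional -> affects forward compatibility only, which is not asked

backward: COMPATIBLE []; decoded: {"status": "BLUE", "attrs": [1.5], "contact": null, "primary": false, "id": -2, "city": "beta", "checksum": 0x1A2B}
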